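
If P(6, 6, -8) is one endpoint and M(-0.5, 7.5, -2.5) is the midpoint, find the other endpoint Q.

Q = 2M - P
  = (2·(-0.5) - 6, 2·7.5 - 6, 2·(-2.5) - (-8))
  = (-1 - 6, 15 - 6, -5 + 8)
  = (-7, 9, 3)

(-7, 9, 3)


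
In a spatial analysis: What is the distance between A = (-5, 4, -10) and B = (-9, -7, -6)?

d = √[(x₂-x₁)² + (y₂-y₁)² + (z₂-z₁)²]
  = √[(-4)² + (-11)² + 4²]
  = √[16 + 121 + 16]
  = √153
  ≈ 12.37

12.37


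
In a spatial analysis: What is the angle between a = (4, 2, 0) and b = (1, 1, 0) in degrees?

a·b = 4·1 + 2·1 + 0·0 = 4 + 2 + 0 = 6
|a| = √(4² + 2² + 0²) = √20 ≈ 4.472
|b| = √(1² + 1² + 0²) = √2 ≈ 1.414
cos θ = (a·b)/(|a||b|) = 6/(4.472·1.414) ≈ 0.9487
θ = arccos(0.9487) ≈ 18.43°

18.43°


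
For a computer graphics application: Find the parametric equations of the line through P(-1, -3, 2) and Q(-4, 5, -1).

Direction vector d = Q - P = (-4 + 1, 5 + 3, -1 - 2) = (-3, 8, -3)
Parametric form r = P + t·d:
x = -1 - 3t, y = -3 + 8t, z = 2 - 3t

x = -1 - 3t, y = -3 + 8t, z = 2 - 3t


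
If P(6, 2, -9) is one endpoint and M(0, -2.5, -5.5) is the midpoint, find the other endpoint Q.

Q = 2M - P
  = (2·0 - 6, 2·(-2.5) - 2, 2·(-5.5) - (-9))
  = (0 - 6, -5 - 2, -11 + 9)
  = (-6, -7, -2)

(-6, -7, -2)


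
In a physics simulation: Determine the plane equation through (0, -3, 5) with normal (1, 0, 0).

The plane through P with normal n = (a, b, c) satisfies n·(r - P) = 0,
i.e. ax + by + cz = a·x₀ + b·y₀ + c·z₀.
d = 1·0 + 0·(-3) + 0·5
  = 0 + 0 + 0
  = 0
Equation: x = 0

x = 0


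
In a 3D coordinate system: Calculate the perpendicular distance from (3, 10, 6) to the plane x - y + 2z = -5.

distance = |a·x₀ + b·y₀ + c·z₀ - d| / √(a² + b² + c²)
  = |1·3 + (-1)·10 + 2·6 - (-5)| / √(1² + (-1)² + 2²)
  = |3 - 10 + 12 + 5| / √(1 + 1 + 4)
  = |10| / √6
  = 10 / 2.449
  ≈ 4.082

4.082


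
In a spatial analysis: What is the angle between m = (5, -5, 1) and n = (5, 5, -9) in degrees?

m·n = 5·5 + (-5)·5 + 1·(-9) = 25 - 25 - 9 = -9
|m| = √(5² + (-5)² + 1²) = √51 ≈ 7.141
|n| = √(5² + 5² + (-9)²) = √131 ≈ 11.45
cos θ = (m·n)/(|m||n|) = -9/(7.141·11.45) ≈ -0.1101
θ = arccos(-0.1101) ≈ 96.32°

96.32°


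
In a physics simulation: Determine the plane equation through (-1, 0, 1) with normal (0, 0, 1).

The plane through P with normal n = (a, b, c) satisfies n·(r - P) = 0,
i.e. ax + by + cz = a·x₀ + b·y₀ + c·z₀.
d = 0·(-1) + 0·0 + 1·1
  = 0 + 0 + 1
  = 1
Equation: z = 1

z = 1


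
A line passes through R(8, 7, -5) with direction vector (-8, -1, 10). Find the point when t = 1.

P(t) = R + t·d
  = (8 + (-8)·1, 7 + (-1)·1, -5 + 10·1)
  = (8 - 8, 7 - 1, -5 + 10)
  = (0, 6, 5)

(0, 6, 5)


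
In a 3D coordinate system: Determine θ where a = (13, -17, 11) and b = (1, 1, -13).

a·b = 13·1 + (-17)·1 + 11·(-13) = 13 - 17 - 143 = -147
|a| = √(13² + (-17)² + 11²) = √579 ≈ 24.06
|b| = √(1² + 1² + (-13)²) = √171 ≈ 13.08
cos θ = (a·b)/(|a||b|) = -147/(24.06·13.08) ≈ -0.4672
θ = arccos(-0.4672) ≈ 117.9°

117.9°


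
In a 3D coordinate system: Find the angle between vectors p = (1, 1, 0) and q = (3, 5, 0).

p·q = 1·3 + 1·5 + 0·0 = 3 + 5 + 0 = 8
|p| = √(1² + 1² + 0²) = √2 ≈ 1.414
|q| = √(3² + 5² + 0²) = √34 ≈ 5.831
cos θ = (p·q)/(|p||q|) = 8/(1.414·5.831) ≈ 0.9701
θ = arccos(0.9701) ≈ 14.04°

14.04°


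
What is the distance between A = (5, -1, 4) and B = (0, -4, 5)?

d = √[(x₂-x₁)² + (y₂-y₁)² + (z₂-z₁)²]
  = √[(-5)² + (-3)² + 1²]
  = √[25 + 9 + 1]
  = √35
  ≈ 5.916

5.916


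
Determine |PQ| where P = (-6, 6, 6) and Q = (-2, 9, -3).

d = √[(x₂-x₁)² + (y₂-y₁)² + (z₂-z₁)²]
  = √[4² + 3² + (-9)²]
  = √[16 + 9 + 81]
  = √106
  ≈ 10.3

10.3


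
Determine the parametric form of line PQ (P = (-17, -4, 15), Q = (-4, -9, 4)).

Direction vector d = Q - P = (-4 + 17, -9 + 4, 4 - 15) = (13, -5, -11)
Parametric form r = P + t·d:
x = -17 + 13t, y = -4 - 5t, z = 15 - 11t

x = -17 + 13t, y = -4 - 5t, z = 15 - 11t


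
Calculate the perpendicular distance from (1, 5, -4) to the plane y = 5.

distance = |a·x₀ + b·y₀ + c·z₀ - d| / √(a² + b² + c²)
  = |0·1 + 1·5 + 0·(-4) - 5| / √(0² + 1² + 0²)
  = |0 + 5 + 0 - 5| / √(0 + 1 + 0)
  = |0| / √1
  = 0 / 1
  ≈ 0

0


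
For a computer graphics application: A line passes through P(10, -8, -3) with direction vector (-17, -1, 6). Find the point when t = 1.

P(t) = P + t·d
  = (10 + (-17)·1, -8 + (-1)·1, -3 + 6·1)
  = (10 - 17, -8 - 1, -3 + 6)
  = (-7, -9, 3)

(-7, -9, 3)


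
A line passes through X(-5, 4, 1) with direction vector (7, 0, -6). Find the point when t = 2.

P(t) = X + t·d
  = (-5 + 7·2, 4 + 0·2, 1 + (-6)·2)
  = (-5 + 14, 4 + 0, 1 - 12)
  = (9, 4, -11)

(9, 4, -11)


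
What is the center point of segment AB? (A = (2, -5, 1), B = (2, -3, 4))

M = ((x₁+x₂)/2, (y₁+y₂)/2, (z₁+z₂)/2)
  = ((2 + 2)/2, (-5 - 3)/2, (1 + 4)/2)
  = (4/2, -8/2, 5/2)
  = (2, -4, 2.5)

(2, -4, 2.5)


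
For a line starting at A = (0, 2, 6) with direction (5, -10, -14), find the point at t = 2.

P(t) = A + t·d
  = (0 + 5·2, 2 + (-10)·2, 6 + (-14)·2)
  = (0 + 10, 2 - 20, 6 - 28)
  = (10, -18, -22)

(10, -18, -22)


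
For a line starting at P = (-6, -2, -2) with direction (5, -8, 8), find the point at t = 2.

P(t) = P + t·d
  = (-6 + 5·2, -2 + (-8)·2, -2 + 8·2)
  = (-6 + 10, -2 - 16, -2 + 16)
  = (4, -18, 14)

(4, -18, 14)


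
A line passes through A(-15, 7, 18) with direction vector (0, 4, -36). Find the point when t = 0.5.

P(t) = A + t·d
  = (-15 + 0·0.5, 7 + 4·0.5, 18 + (-36)·0.5)
  = (-15 + 0, 7 + 2, 18 - 18)
  = (-15, 9, 0)

(-15, 9, 0)


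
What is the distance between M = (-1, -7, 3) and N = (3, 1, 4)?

d = √[(x₂-x₁)² + (y₂-y₁)² + (z₂-z₁)²]
  = √[4² + 8² + 1²]
  = √[16 + 64 + 1]
  = √81
  ≈ 9

9


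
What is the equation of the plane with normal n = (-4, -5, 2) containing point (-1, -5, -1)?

The plane through P with normal n = (a, b, c) satisfies n·(r - P) = 0,
i.e. ax + by + cz = a·x₀ + b·y₀ + c·z₀.
d = (-4)·(-1) + (-5)·(-5) + 2·(-1)
  = 4 + 25 - 2
  = 27
Equation: -4x - 5y + 2z = 27

-4x - 5y + 2z = 27


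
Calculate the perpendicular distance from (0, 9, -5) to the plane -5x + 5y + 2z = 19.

distance = |a·x₀ + b·y₀ + c·z₀ - d| / √(a² + b² + c²)
  = |(-5)·0 + 5·9 + 2·(-5) - 19| / √((-5)² + 5² + 2²)
  = |0 + 45 - 10 - 19| / √(25 + 25 + 4)
  = |16| / √54
  = 16 / 7.348
  ≈ 2.177

2.177


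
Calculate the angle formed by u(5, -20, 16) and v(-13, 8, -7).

u·v = 5·(-13) + (-20)·8 + 16·(-7) = -65 - 160 - 112 = -337
|u| = √(5² + (-20)² + 16²) = √681 ≈ 26.1
|v| = √((-13)² + 8² + (-7)²) = √282 ≈ 16.79
cos θ = (u·v)/(|u||v|) = -337/(26.1·16.79) ≈ -0.769
θ = arccos(-0.769) ≈ 140.3°

140.3°


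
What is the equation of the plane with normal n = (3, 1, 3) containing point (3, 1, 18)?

The plane through P with normal n = (a, b, c) satisfies n·(r - P) = 0,
i.e. ax + by + cz = a·x₀ + b·y₀ + c·z₀.
d = 3·3 + 1·1 + 3·18
  = 9 + 1 + 54
  = 64
Equation: 3x + y + 3z = 64

3x + y + 3z = 64


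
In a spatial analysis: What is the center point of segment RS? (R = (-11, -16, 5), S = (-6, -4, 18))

M = ((x₁+x₂)/2, (y₁+y₂)/2, (z₁+z₂)/2)
  = ((-11 - 6)/2, (-16 - 4)/2, (5 + 18)/2)
  = (-17/2, -20/2, 23/2)
  = (-8.5, -10, 11.5)

(-8.5, -10, 11.5)


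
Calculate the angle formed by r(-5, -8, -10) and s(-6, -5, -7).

r·s = (-5)·(-6) + (-8)·(-5) + (-10)·(-7) = 30 + 40 + 70 = 140
|r| = √((-5)² + (-8)² + (-10)²) = √189 ≈ 13.75
|s| = √((-6)² + (-5)² + (-7)²) = √110 ≈ 10.49
cos θ = (r·s)/(|r||s|) = 140/(13.75·10.49) ≈ 0.971
θ = arccos(0.971) ≈ 13.84°

13.84°


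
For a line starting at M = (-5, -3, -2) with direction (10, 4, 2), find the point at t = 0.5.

P(t) = M + t·d
  = (-5 + 10·0.5, -3 + 4·0.5, -2 + 2·0.5)
  = (-5 + 5, -3 + 2, -2 + 1)
  = (0, -1, -1)

(0, -1, -1)


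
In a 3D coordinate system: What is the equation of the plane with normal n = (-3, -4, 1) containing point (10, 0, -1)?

The plane through P with normal n = (a, b, c) satisfies n·(r - P) = 0,
i.e. ax + by + cz = a·x₀ + b·y₀ + c·z₀.
d = (-3)·10 + (-4)·0 + 1·(-1)
  = -30 + 0 - 1
  = -31
Equation: -3x - 4y + z = -31

-3x - 4y + z = -31


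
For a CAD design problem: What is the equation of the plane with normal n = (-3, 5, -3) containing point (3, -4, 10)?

The plane through P with normal n = (a, b, c) satisfies n·(r - P) = 0,
i.e. ax + by + cz = a·x₀ + b·y₀ + c·z₀.
d = (-3)·3 + 5·(-4) + (-3)·10
  = -9 - 20 - 30
  = -59
Equation: -3x + 5y - 3z = -59

-3x + 5y - 3z = -59


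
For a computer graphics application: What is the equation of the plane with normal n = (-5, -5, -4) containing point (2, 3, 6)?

The plane through P with normal n = (a, b, c) satisfies n·(r - P) = 0,
i.e. ax + by + cz = a·x₀ + b·y₀ + c·z₀.
d = (-5)·2 + (-5)·3 + (-4)·6
  = -10 - 15 - 24
  = -49
Equation: -5x - 5y - 4z = -49

-5x - 5y - 4z = -49


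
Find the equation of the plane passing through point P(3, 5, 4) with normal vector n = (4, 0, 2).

The plane through P with normal n = (a, b, c) satisfies n·(r - P) = 0,
i.e. ax + by + cz = a·x₀ + b·y₀ + c·z₀.
d = 4·3 + 0·5 + 2·4
  = 12 + 0 + 8
  = 20
Equation: 4x + 2z = 20

4x + 2z = 20


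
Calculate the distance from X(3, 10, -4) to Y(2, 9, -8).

d = √[(x₂-x₁)² + (y₂-y₁)² + (z₂-z₁)²]
  = √[(-1)² + (-1)² + (-4)²]
  = √[1 + 1 + 16]
  = √18
  ≈ 4.243

4.243


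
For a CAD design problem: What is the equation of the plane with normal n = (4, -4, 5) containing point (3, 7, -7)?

The plane through P with normal n = (a, b, c) satisfies n·(r - P) = 0,
i.e. ax + by + cz = a·x₀ + b·y₀ + c·z₀.
d = 4·3 + (-4)·7 + 5·(-7)
  = 12 - 28 - 35
  = -51
Equation: 4x - 4y + 5z = -51

4x - 4y + 5z = -51


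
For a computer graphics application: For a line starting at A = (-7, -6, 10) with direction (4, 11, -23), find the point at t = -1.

P(t) = A + t·d
  = (-7 + 4·(-1), -6 + 11·(-1), 10 + (-23)·(-1))
  = (-7 - 4, -6 - 11, 10 + 23)
  = (-11, -17, 33)

(-11, -17, 33)


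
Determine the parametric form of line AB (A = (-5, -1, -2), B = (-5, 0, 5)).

Direction vector d = B - A = (-5 + 5, 0 + 1, 5 + 2) = (0, 1, 7)
Parametric form r = A + t·d:
x = -5, y = -1 + t, z = -2 + 7t

x = -5, y = -1 + t, z = -2 + 7t


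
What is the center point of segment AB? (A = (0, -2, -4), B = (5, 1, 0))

M = ((x₁+x₂)/2, (y₁+y₂)/2, (z₁+z₂)/2)
  = ((0 + 5)/2, (-2 + 1)/2, (-4 + 0)/2)
  = (5/2, -1/2, -4/2)
  = (2.5, -0.5, -2)

(2.5, -0.5, -2)


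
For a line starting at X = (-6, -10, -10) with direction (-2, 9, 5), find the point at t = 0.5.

P(t) = X + t·d
  = (-6 + (-2)·0.5, -10 + 9·0.5, -10 + 5·0.5)
  = (-6 - 1, -10 + 4.5, -10 + 2.5)
  = (-7, -5.5, -7.5)

(-7, -5.5, -7.5)


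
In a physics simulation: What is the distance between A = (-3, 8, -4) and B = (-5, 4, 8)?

d = √[(x₂-x₁)² + (y₂-y₁)² + (z₂-z₁)²]
  = √[(-2)² + (-4)² + 12²]
  = √[4 + 16 + 144]
  = √164
  ≈ 12.81

12.81


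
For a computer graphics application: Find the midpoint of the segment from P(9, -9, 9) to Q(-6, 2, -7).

M = ((x₁+x₂)/2, (y₁+y₂)/2, (z₁+z₂)/2)
  = ((9 - 6)/2, (-9 + 2)/2, (9 - 7)/2)
  = (3/2, -7/2, 2/2)
  = (1.5, -3.5, 1)

(1.5, -3.5, 1)


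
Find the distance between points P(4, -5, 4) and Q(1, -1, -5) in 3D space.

d = √[(x₂-x₁)² + (y₂-y₁)² + (z₂-z₁)²]
  = √[(-3)² + 4² + (-9)²]
  = √[9 + 16 + 81]
  = √106
  ≈ 10.3

10.3


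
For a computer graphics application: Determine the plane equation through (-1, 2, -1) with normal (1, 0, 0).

The plane through P with normal n = (a, b, c) satisfies n·(r - P) = 0,
i.e. ax + by + cz = a·x₀ + b·y₀ + c·z₀.
d = 1·(-1) + 0·2 + 0·(-1)
  = -1 + 0 + 0
  = -1
Equation: x = -1

x = -1


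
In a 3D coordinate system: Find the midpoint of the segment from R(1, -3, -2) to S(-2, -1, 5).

M = ((x₁+x₂)/2, (y₁+y₂)/2, (z₁+z₂)/2)
  = ((1 - 2)/2, (-3 - 1)/2, (-2 + 5)/2)
  = (-1/2, -4/2, 3/2)
  = (-0.5, -2, 1.5)

(-0.5, -2, 1.5)


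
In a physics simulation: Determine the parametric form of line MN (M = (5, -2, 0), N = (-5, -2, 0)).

Direction vector d = N - M = (-5 - 5, -2 + 2, 0 + 0) = (-10, 0, 0)
Parametric form r = M + t·d:
x = 5 - 10t, y = -2, z = 0

x = 5 - 10t, y = -2, z = 0


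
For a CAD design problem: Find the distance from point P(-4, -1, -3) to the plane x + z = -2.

distance = |a·x₀ + b·y₀ + c·z₀ - d| / √(a² + b² + c²)
  = |1·(-4) + 0·(-1) + 1·(-3) - (-2)| / √(1² + 0² + 1²)
  = |-4 + 0 - 3 + 2| / √(1 + 0 + 1)
  = |-5| / √2
  = 5 / 1.414
  ≈ 3.536

3.536


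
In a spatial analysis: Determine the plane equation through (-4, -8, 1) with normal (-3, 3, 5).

The plane through P with normal n = (a, b, c) satisfies n·(r - P) = 0,
i.e. ax + by + cz = a·x₀ + b·y₀ + c·z₀.
d = (-3)·(-4) + 3·(-8) + 5·1
  = 12 - 24 + 5
  = -7
Equation: -3x + 3y + 5z = -7

-3x + 3y + 5z = -7


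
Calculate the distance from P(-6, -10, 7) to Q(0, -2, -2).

d = √[(x₂-x₁)² + (y₂-y₁)² + (z₂-z₁)²]
  = √[6² + 8² + (-9)²]
  = √[36 + 64 + 81]
  = √181
  ≈ 13.45

13.45


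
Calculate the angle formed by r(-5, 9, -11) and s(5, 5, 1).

r·s = (-5)·5 + 9·5 + (-11)·1 = -25 + 45 - 11 = 9
|r| = √((-5)² + 9² + (-11)²) = √227 ≈ 15.07
|s| = √(5² + 5² + 1²) = √51 ≈ 7.141
cos θ = (r·s)/(|r||s|) = 9/(15.07·7.141) ≈ 0.08365
θ = arccos(0.08365) ≈ 85.2°

85.2°


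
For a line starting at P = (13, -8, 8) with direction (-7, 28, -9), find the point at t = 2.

P(t) = P + t·d
  = (13 + (-7)·2, -8 + 28·2, 8 + (-9)·2)
  = (13 - 14, -8 + 56, 8 - 18)
  = (-1, 48, -10)

(-1, 48, -10)


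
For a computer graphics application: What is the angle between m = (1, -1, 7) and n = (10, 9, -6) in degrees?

m·n = 1·10 + (-1)·9 + 7·(-6) = 10 - 9 - 42 = -41
|m| = √(1² + (-1)² + 7²) = √51 ≈ 7.141
|n| = √(10² + 9² + (-6)²) = √217 ≈ 14.73
cos θ = (m·n)/(|m||n|) = -41/(7.141·14.73) ≈ -0.3897
θ = arccos(-0.3897) ≈ 112.9°

112.9°


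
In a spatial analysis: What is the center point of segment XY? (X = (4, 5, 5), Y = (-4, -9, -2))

M = ((x₁+x₂)/2, (y₁+y₂)/2, (z₁+z₂)/2)
  = ((4 - 4)/2, (5 - 9)/2, (5 - 2)/2)
  = (0/2, -4/2, 3/2)
  = (0, -2, 1.5)

(0, -2, 1.5)


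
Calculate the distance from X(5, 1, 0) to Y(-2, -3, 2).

d = √[(x₂-x₁)² + (y₂-y₁)² + (z₂-z₁)²]
  = √[(-7)² + (-4)² + 2²]
  = √[49 + 16 + 4]
  = √69
  ≈ 8.307

8.307


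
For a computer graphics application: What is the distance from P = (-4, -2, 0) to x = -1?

distance = |a·x₀ + b·y₀ + c·z₀ - d| / √(a² + b² + c²)
  = |1·(-4) + 0·(-2) + 0·0 - (-1)| / √(1² + 0² + 0²)
  = |-4 + 0 + 0 + 1| / √(1 + 0 + 0)
  = |-3| / √1
  = 3 / 1
  ≈ 3

3


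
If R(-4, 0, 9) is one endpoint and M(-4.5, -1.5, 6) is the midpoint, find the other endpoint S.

S = 2M - R
  = (2·(-4.5) - (-4), 2·(-1.5) - 0, 2·6 - 9)
  = (-9 + 4, -3 + 0, 12 - 9)
  = (-5, -3, 3)

(-5, -3, 3)


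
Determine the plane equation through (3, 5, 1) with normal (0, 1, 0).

The plane through P with normal n = (a, b, c) satisfies n·(r - P) = 0,
i.e. ax + by + cz = a·x₀ + b·y₀ + c·z₀.
d = 0·3 + 1·5 + 0·1
  = 0 + 5 + 0
  = 5
Equation: y = 5

y = 5


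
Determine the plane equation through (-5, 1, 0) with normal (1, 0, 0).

The plane through P with normal n = (a, b, c) satisfies n·(r - P) = 0,
i.e. ax + by + cz = a·x₀ + b·y₀ + c·z₀.
d = 1·(-5) + 0·1 + 0·0
  = -5 + 0 + 0
  = -5
Equation: x = -5

x = -5


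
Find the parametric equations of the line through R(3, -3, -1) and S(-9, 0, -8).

Direction vector d = S - R = (-9 - 3, 0 + 3, -8 + 1) = (-12, 3, -7)
Parametric form r = R + t·d:
x = 3 - 12t, y = -3 + 3t, z = -1 - 7t

x = 3 - 12t, y = -3 + 3t, z = -1 - 7t


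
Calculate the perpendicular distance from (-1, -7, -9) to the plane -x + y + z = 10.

distance = |a·x₀ + b·y₀ + c·z₀ - d| / √(a² + b² + c²)
  = |(-1)·(-1) + 1·(-7) + 1·(-9) - 10| / √((-1)² + 1² + 1²)
  = |1 - 7 - 9 - 10| / √(1 + 1 + 1)
  = |-25| / √3
  = 25 / 1.732
  ≈ 14.43

14.43


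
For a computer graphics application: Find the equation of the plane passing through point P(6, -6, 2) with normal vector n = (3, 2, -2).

The plane through P with normal n = (a, b, c) satisfies n·(r - P) = 0,
i.e. ax + by + cz = a·x₀ + b·y₀ + c·z₀.
d = 3·6 + 2·(-6) + (-2)·2
  = 18 - 12 - 4
  = 2
Equation: 3x + 2y - 2z = 2

3x + 2y - 2z = 2


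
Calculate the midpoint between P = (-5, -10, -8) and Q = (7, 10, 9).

M = ((x₁+x₂)/2, (y₁+y₂)/2, (z₁+z₂)/2)
  = ((-5 + 7)/2, (-10 + 10)/2, (-8 + 9)/2)
  = (2/2, 0/2, 1/2)
  = (1, 0, 0.5)

(1, 0, 0.5)


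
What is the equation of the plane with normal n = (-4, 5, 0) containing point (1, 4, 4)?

The plane through P with normal n = (a, b, c) satisfies n·(r - P) = 0,
i.e. ax + by + cz = a·x₀ + b·y₀ + c·z₀.
d = (-4)·1 + 5·4 + 0·4
  = -4 + 20 + 0
  = 16
Equation: -4x + 5y = 16

-4x + 5y = 16


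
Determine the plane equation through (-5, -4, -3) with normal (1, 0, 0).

The plane through P with normal n = (a, b, c) satisfies n·(r - P) = 0,
i.e. ax + by + cz = a·x₀ + b·y₀ + c·z₀.
d = 1·(-5) + 0·(-4) + 0·(-3)
  = -5 + 0 + 0
  = -5
Equation: x = -5

x = -5


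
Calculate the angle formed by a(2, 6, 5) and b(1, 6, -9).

a·b = 2·1 + 6·6 + 5·(-9) = 2 + 36 - 45 = -7
|a| = √(2² + 6² + 5²) = √65 ≈ 8.062
|b| = √(1² + 6² + (-9)²) = √118 ≈ 10.86
cos θ = (a·b)/(|a||b|) = -7/(8.062·10.86) ≈ -0.07993
θ = arccos(-0.07993) ≈ 94.58°

94.58°


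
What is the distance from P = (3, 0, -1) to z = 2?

distance = |a·x₀ + b·y₀ + c·z₀ - d| / √(a² + b² + c²)
  = |0·3 + 0·0 + 1·(-1) - 2| / √(0² + 0² + 1²)
  = |0 + 0 - 1 - 2| / √(0 + 0 + 1)
  = |-3| / √1
  = 3 / 1
  ≈ 3

3


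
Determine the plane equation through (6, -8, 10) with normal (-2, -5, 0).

The plane through P with normal n = (a, b, c) satisfies n·(r - P) = 0,
i.e. ax + by + cz = a·x₀ + b·y₀ + c·z₀.
d = (-2)·6 + (-5)·(-8) + 0·10
  = -12 + 40 + 0
  = 28
Equation: -2x - 5y = 28

-2x - 5y = 28


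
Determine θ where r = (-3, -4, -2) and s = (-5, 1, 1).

r·s = (-3)·(-5) + (-4)·1 + (-2)·1 = 15 - 4 - 2 = 9
|r| = √((-3)² + (-4)² + (-2)²) = √29 ≈ 5.385
|s| = √((-5)² + 1² + 1²) = √27 ≈ 5.196
cos θ = (r·s)/(|r||s|) = 9/(5.385·5.196) ≈ 0.3216
θ = arccos(0.3216) ≈ 71.24°

71.24°


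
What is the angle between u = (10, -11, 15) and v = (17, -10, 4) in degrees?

u·v = 10·17 + (-11)·(-10) + 15·4 = 170 + 110 + 60 = 340
|u| = √(10² + (-11)² + 15²) = √446 ≈ 21.12
|v| = √(17² + (-10)² + 4²) = √405 ≈ 20.12
cos θ = (u·v)/(|u||v|) = 340/(21.12·20.12) ≈ 0.8
θ = arccos(0.8) ≈ 36.87°

36.87°


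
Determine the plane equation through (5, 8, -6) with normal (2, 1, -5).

The plane through P with normal n = (a, b, c) satisfies n·(r - P) = 0,
i.e. ax + by + cz = a·x₀ + b·y₀ + c·z₀.
d = 2·5 + 1·8 + (-5)·(-6)
  = 10 + 8 + 30
  = 48
Equation: 2x + y - 5z = 48

2x + y - 5z = 48


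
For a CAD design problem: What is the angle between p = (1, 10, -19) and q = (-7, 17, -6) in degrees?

p·q = 1·(-7) + 10·17 + (-19)·(-6) = -7 + 170 + 114 = 277
|p| = √(1² + 10² + (-19)²) = √462 ≈ 21.49
|q| = √((-7)² + 17² + (-6)²) = √374 ≈ 19.34
cos θ = (p·q)/(|p||q|) = 277/(21.49·19.34) ≈ 0.6664
θ = arccos(0.6664) ≈ 48.21°

48.21°


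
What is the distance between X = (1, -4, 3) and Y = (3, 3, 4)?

d = √[(x₂-x₁)² + (y₂-y₁)² + (z₂-z₁)²]
  = √[2² + 7² + 1²]
  = √[4 + 49 + 1]
  = √54
  ≈ 7.348

7.348


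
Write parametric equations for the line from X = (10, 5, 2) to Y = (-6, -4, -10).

Direction vector d = Y - X = (-6 - 10, -4 - 5, -10 - 2) = (-16, -9, -12)
Parametric form r = X + t·d:
x = 10 - 16t, y = 5 - 9t, z = 2 - 12t

x = 10 - 16t, y = 5 - 9t, z = 2 - 12t


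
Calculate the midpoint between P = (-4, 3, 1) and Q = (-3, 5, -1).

M = ((x₁+x₂)/2, (y₁+y₂)/2, (z₁+z₂)/2)
  = ((-4 - 3)/2, (3 + 5)/2, (1 - 1)/2)
  = (-7/2, 8/2, 0/2)
  = (-3.5, 4, 0)

(-3.5, 4, 0)


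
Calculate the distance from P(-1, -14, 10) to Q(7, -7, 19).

d = √[(x₂-x₁)² + (y₂-y₁)² + (z₂-z₁)²]
  = √[8² + 7² + 9²]
  = √[64 + 49 + 81]
  = √194
  ≈ 13.93

13.93


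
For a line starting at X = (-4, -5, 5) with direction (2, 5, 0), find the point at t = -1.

P(t) = X + t·d
  = (-4 + 2·(-1), -5 + 5·(-1), 5 + 0·(-1))
  = (-4 - 2, -5 - 5, 5 + 0)
  = (-6, -10, 5)

(-6, -10, 5)


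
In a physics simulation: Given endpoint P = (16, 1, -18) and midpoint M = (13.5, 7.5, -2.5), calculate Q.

Q = 2M - P
  = (2·13.5 - 16, 2·7.5 - 1, 2·(-2.5) - (-18))
  = (27 - 16, 15 - 1, -5 + 18)
  = (11, 14, 13)

(11, 14, 13)


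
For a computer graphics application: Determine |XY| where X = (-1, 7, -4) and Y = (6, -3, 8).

d = √[(x₂-x₁)² + (y₂-y₁)² + (z₂-z₁)²]
  = √[7² + (-10)² + 12²]
  = √[49 + 100 + 144]
  = √293
  ≈ 17.12

17.12


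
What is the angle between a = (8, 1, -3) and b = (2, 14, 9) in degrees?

a·b = 8·2 + 1·14 + (-3)·9 = 16 + 14 - 27 = 3
|a| = √(8² + 1² + (-3)²) = √74 ≈ 8.602
|b| = √(2² + 14² + 9²) = √281 ≈ 16.76
cos θ = (a·b)/(|a||b|) = 3/(8.602·16.76) ≈ 0.0208
θ = arccos(0.0208) ≈ 88.81°

88.81°


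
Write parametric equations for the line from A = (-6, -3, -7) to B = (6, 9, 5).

Direction vector d = B - A = (6 + 6, 9 + 3, 5 + 7) = (12, 12, 12)
Parametric form r = A + t·d:
x = -6 + 12t, y = -3 + 12t, z = -7 + 12t

x = -6 + 12t, y = -3 + 12t, z = -7 + 12t


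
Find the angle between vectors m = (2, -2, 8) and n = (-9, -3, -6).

m·n = 2·(-9) + (-2)·(-3) + 8·(-6) = -18 + 6 - 48 = -60
|m| = √(2² + (-2)² + 8²) = √72 ≈ 8.485
|n| = √((-9)² + (-3)² + (-6)²) = √126 ≈ 11.22
cos θ = (m·n)/(|m||n|) = -60/(8.485·11.22) ≈ -0.6299
θ = arccos(-0.6299) ≈ 129°

129°


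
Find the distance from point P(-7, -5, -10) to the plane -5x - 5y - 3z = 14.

distance = |a·x₀ + b·y₀ + c·z₀ - d| / √(a² + b² + c²)
  = |(-5)·(-7) + (-5)·(-5) + (-3)·(-10) - 14| / √((-5)² + (-5)² + (-3)²)
  = |35 + 25 + 30 - 14| / √(25 + 25 + 9)
  = |76| / √59
  = 76 / 7.681
  ≈ 9.894

9.894


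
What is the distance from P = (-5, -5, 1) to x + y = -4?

distance = |a·x₀ + b·y₀ + c·z₀ - d| / √(a² + b² + c²)
  = |1·(-5) + 1·(-5) + 0·1 - (-4)| / √(1² + 1² + 0²)
  = |-5 - 5 + 0 + 4| / √(1 + 1 + 0)
  = |-6| / √2
  = 6 / 1.414
  ≈ 4.243

4.243


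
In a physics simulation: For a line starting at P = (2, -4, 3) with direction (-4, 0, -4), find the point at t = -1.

P(t) = P + t·d
  = (2 + (-4)·(-1), -4 + 0·(-1), 3 + (-4)·(-1))
  = (2 + 4, -4 + 0, 3 + 4)
  = (6, -4, 7)

(6, -4, 7)


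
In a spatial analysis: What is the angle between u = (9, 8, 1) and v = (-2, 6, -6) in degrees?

u·v = 9·(-2) + 8·6 + 1·(-6) = -18 + 48 - 6 = 24
|u| = √(9² + 8² + 1²) = √146 ≈ 12.08
|v| = √((-2)² + 6² + (-6)²) = √76 ≈ 8.718
cos θ = (u·v)/(|u||v|) = 24/(12.08·8.718) ≈ 0.2278
θ = arccos(0.2278) ≈ 76.83°

76.83°


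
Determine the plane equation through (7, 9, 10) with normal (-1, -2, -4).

The plane through P with normal n = (a, b, c) satisfies n·(r - P) = 0,
i.e. ax + by + cz = a·x₀ + b·y₀ + c·z₀.
d = (-1)·7 + (-2)·9 + (-4)·10
  = -7 - 18 - 40
  = -65
Equation: -x - 2y - 4z = -65

-x - 2y - 4z = -65


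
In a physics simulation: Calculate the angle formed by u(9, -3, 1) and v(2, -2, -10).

u·v = 9·2 + (-3)·(-2) + 1·(-10) = 18 + 6 - 10 = 14
|u| = √(9² + (-3)² + 1²) = √91 ≈ 9.539
|v| = √(2² + (-2)² + (-10)²) = √108 ≈ 10.39
cos θ = (u·v)/(|u||v|) = 14/(9.539·10.39) ≈ 0.1412
θ = arccos(0.1412) ≈ 81.88°

81.88°


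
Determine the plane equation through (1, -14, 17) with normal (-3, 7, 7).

The plane through P with normal n = (a, b, c) satisfies n·(r - P) = 0,
i.e. ax + by + cz = a·x₀ + b·y₀ + c·z₀.
d = (-3)·1 + 7·(-14) + 7·17
  = -3 - 98 + 119
  = 18
Equation: -3x + 7y + 7z = 18

-3x + 7y + 7z = 18


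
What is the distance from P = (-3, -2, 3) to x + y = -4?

distance = |a·x₀ + b·y₀ + c·z₀ - d| / √(a² + b² + c²)
  = |1·(-3) + 1·(-2) + 0·3 - (-4)| / √(1² + 1² + 0²)
  = |-3 - 2 + 0 + 4| / √(1 + 1 + 0)
  = |-1| / √2
  = 1 / 1.414
  ≈ 0.7071

0.7071


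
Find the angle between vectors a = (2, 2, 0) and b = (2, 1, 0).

a·b = 2·2 + 2·1 + 0·0 = 4 + 2 + 0 = 6
|a| = √(2² + 2² + 0²) = √8 ≈ 2.828
|b| = √(2² + 1² + 0²) = √5 ≈ 2.236
cos θ = (a·b)/(|a||b|) = 6/(2.828·2.236) ≈ 0.9487
θ = arccos(0.9487) ≈ 18.43°

18.43°


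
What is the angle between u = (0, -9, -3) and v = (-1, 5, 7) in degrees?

u·v = 0·(-1) + (-9)·5 + (-3)·7 = 0 - 45 - 21 = -66
|u| = √(0² + (-9)² + (-3)²) = √90 ≈ 9.487
|v| = √((-1)² + 5² + 7²) = √75 ≈ 8.66
cos θ = (u·v)/(|u||v|) = -66/(9.487·8.66) ≈ -0.8033
θ = arccos(-0.8033) ≈ 143.4°

143.4°


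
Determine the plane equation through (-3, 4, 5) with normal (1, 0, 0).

The plane through P with normal n = (a, b, c) satisfies n·(r - P) = 0,
i.e. ax + by + cz = a·x₀ + b·y₀ + c·z₀.
d = 1·(-3) + 0·4 + 0·5
  = -3 + 0 + 0
  = -3
Equation: x = -3

x = -3


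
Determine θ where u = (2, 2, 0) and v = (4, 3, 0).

u·v = 2·4 + 2·3 + 0·0 = 8 + 6 + 0 = 14
|u| = √(2² + 2² + 0²) = √8 ≈ 2.828
|v| = √(4² + 3² + 0²) = √25 ≈ 5
cos θ = (u·v)/(|u||v|) = 14/(2.828·5) ≈ 0.9899
θ = arccos(0.9899) ≈ 8.13°

8.13°


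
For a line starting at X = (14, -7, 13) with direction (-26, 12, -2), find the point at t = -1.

P(t) = X + t·d
  = (14 + (-26)·(-1), -7 + 12·(-1), 13 + (-2)·(-1))
  = (14 + 26, -7 - 12, 13 + 2)
  = (40, -19, 15)

(40, -19, 15)


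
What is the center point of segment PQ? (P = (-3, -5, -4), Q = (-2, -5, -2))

M = ((x₁+x₂)/2, (y₁+y₂)/2, (z₁+z₂)/2)
  = ((-3 - 2)/2, (-5 - 5)/2, (-4 - 2)/2)
  = (-5/2, -10/2, -6/2)
  = (-2.5, -5, -3)

(-2.5, -5, -3)


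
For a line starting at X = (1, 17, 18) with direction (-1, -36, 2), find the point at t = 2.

P(t) = X + t·d
  = (1 + (-1)·2, 17 + (-36)·2, 18 + 2·2)
  = (1 - 2, 17 - 72, 18 + 4)
  = (-1, -55, 22)

(-1, -55, 22)


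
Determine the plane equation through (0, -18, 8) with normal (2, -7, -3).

The plane through P with normal n = (a, b, c) satisfies n·(r - P) = 0,
i.e. ax + by + cz = a·x₀ + b·y₀ + c·z₀.
d = 2·0 + (-7)·(-18) + (-3)·8
  = 0 + 126 - 24
  = 102
Equation: 2x - 7y - 3z = 102

2x - 7y - 3z = 102


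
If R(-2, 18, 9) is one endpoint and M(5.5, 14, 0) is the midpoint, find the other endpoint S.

S = 2M - R
  = (2·5.5 - (-2), 2·14 - 18, 2·0 - 9)
  = (11 + 2, 28 - 18, 0 - 9)
  = (13, 10, -9)

(13, 10, -9)


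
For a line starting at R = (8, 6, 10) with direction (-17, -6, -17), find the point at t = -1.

P(t) = R + t·d
  = (8 + (-17)·(-1), 6 + (-6)·(-1), 10 + (-17)·(-1))
  = (8 + 17, 6 + 6, 10 + 17)
  = (25, 12, 27)

(25, 12, 27)


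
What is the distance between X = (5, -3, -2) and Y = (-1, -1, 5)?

d = √[(x₂-x₁)² + (y₂-y₁)² + (z₂-z₁)²]
  = √[(-6)² + 2² + 7²]
  = √[36 + 4 + 49]
  = √89
  ≈ 9.434

9.434


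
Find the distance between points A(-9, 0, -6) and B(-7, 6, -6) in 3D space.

d = √[(x₂-x₁)² + (y₂-y₁)² + (z₂-z₁)²]
  = √[2² + 6² + 0²]
  = √[4 + 36 + 0]
  = √40
  ≈ 6.325

6.325


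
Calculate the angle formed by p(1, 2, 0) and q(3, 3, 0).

p·q = 1·3 + 2·3 + 0·0 = 3 + 6 + 0 = 9
|p| = √(1² + 2² + 0²) = √5 ≈ 2.236
|q| = √(3² + 3² + 0²) = √18 ≈ 4.243
cos θ = (p·q)/(|p||q|) = 9/(2.236·4.243) ≈ 0.9487
θ = arccos(0.9487) ≈ 18.43°

18.43°


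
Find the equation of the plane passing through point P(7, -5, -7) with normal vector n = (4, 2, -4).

The plane through P with normal n = (a, b, c) satisfies n·(r - P) = 0,
i.e. ax + by + cz = a·x₀ + b·y₀ + c·z₀.
d = 4·7 + 2·(-5) + (-4)·(-7)
  = 28 - 10 + 28
  = 46
Equation: 4x + 2y - 4z = 46

4x + 2y - 4z = 46


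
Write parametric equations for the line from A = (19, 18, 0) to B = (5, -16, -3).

Direction vector d = B - A = (5 - 19, -16 - 18, -3 + 0) = (-14, -34, -3)
Parametric form r = A + t·d:
x = 19 - 14t, y = 18 - 34t, z = 0 - 3t

x = 19 - 14t, y = 18 - 34t, z = 0 - 3t


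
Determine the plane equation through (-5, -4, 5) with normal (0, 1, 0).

The plane through P with normal n = (a, b, c) satisfies n·(r - P) = 0,
i.e. ax + by + cz = a·x₀ + b·y₀ + c·z₀.
d = 0·(-5) + 1·(-4) + 0·5
  = 0 - 4 + 0
  = -4
Equation: y = -4

y = -4


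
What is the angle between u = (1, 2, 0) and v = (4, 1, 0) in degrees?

u·v = 1·4 + 2·1 + 0·0 = 4 + 2 + 0 = 6
|u| = √(1² + 2² + 0²) = √5 ≈ 2.236
|v| = √(4² + 1² + 0²) = √17 ≈ 4.123
cos θ = (u·v)/(|u||v|) = 6/(2.236·4.123) ≈ 0.6508
θ = arccos(0.6508) ≈ 49.4°

49.4°


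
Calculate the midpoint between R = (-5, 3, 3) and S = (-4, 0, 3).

M = ((x₁+x₂)/2, (y₁+y₂)/2, (z₁+z₂)/2)
  = ((-5 - 4)/2, (3 + 0)/2, (3 + 3)/2)
  = (-9/2, 3/2, 6/2)
  = (-4.5, 1.5, 3)

(-4.5, 1.5, 3)


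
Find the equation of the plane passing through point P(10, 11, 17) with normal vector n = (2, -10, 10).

The plane through P with normal n = (a, b, c) satisfies n·(r - P) = 0,
i.e. ax + by + cz = a·x₀ + b·y₀ + c·z₀.
d = 2·10 + (-10)·11 + 10·17
  = 20 - 110 + 170
  = 80
Equation: 2x - 10y + 10z = 80

2x - 10y + 10z = 80


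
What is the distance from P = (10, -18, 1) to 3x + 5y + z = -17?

distance = |a·x₀ + b·y₀ + c·z₀ - d| / √(a² + b² + c²)
  = |3·10 + 5·(-18) + 1·1 - (-17)| / √(3² + 5² + 1²)
  = |30 - 90 + 1 + 17| / √(9 + 25 + 1)
  = |-42| / √35
  = 42 / 5.916
  ≈ 7.099

7.099


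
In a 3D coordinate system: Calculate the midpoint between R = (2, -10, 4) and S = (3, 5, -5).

M = ((x₁+x₂)/2, (y₁+y₂)/2, (z₁+z₂)/2)
  = ((2 + 3)/2, (-10 + 5)/2, (4 - 5)/2)
  = (5/2, -5/2, -1/2)
  = (2.5, -2.5, -0.5)

(2.5, -2.5, -0.5)


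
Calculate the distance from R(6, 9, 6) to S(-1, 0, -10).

d = √[(x₂-x₁)² + (y₂-y₁)² + (z₂-z₁)²]
  = √[(-7)² + (-9)² + (-16)²]
  = √[49 + 81 + 256]
  = √386
  ≈ 19.65

19.65


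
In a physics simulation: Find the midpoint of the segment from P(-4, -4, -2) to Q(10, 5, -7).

M = ((x₁+x₂)/2, (y₁+y₂)/2, (z₁+z₂)/2)
  = ((-4 + 10)/2, (-4 + 5)/2, (-2 - 7)/2)
  = (6/2, 1/2, -9/2)
  = (3, 0.5, -4.5)

(3, 0.5, -4.5)


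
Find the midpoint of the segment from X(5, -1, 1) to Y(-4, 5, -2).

M = ((x₁+x₂)/2, (y₁+y₂)/2, (z₁+z₂)/2)
  = ((5 - 4)/2, (-1 + 5)/2, (1 - 2)/2)
  = (1/2, 4/2, -1/2)
  = (0.5, 2, -0.5)

(0.5, 2, -0.5)


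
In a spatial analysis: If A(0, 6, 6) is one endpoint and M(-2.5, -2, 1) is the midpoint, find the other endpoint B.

B = 2M - A
  = (2·(-2.5) - 0, 2·(-2) - 6, 2·1 - 6)
  = (-5 + 0, -4 - 6, 2 - 6)
  = (-5, -10, -4)

(-5, -10, -4)


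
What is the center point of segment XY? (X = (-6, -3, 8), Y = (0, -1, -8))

M = ((x₁+x₂)/2, (y₁+y₂)/2, (z₁+z₂)/2)
  = ((-6 + 0)/2, (-3 - 1)/2, (8 - 8)/2)
  = (-6/2, -4/2, 0/2)
  = (-3, -2, 0)

(-3, -2, 0)


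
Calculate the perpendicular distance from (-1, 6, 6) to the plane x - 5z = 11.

distance = |a·x₀ + b·y₀ + c·z₀ - d| / √(a² + b² + c²)
  = |1·(-1) + 0·6 + (-5)·6 - 11| / √(1² + 0² + (-5)²)
  = |-1 + 0 - 30 - 11| / √(1 + 0 + 25)
  = |-42| / √26
  = 42 / 5.099
  ≈ 8.237

8.237


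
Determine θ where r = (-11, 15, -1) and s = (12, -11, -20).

r·s = (-11)·12 + 15·(-11) + (-1)·(-20) = -132 - 165 + 20 = -277
|r| = √((-11)² + 15² + (-1)²) = √347 ≈ 18.63
|s| = √(12² + (-11)² + (-20)²) = √665 ≈ 25.79
cos θ = (r·s)/(|r||s|) = -277/(18.63·25.79) ≈ -0.5766
θ = arccos(-0.5766) ≈ 125.2°

125.2°


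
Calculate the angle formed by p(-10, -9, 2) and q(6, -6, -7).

p·q = (-10)·6 + (-9)·(-6) + 2·(-7) = -60 + 54 - 14 = -20
|p| = √((-10)² + (-9)² + 2²) = √185 ≈ 13.6
|q| = √(6² + (-6)² + (-7)²) = √121 ≈ 11
cos θ = (p·q)/(|p||q|) = -20/(13.6·11) ≈ -0.1337
θ = arccos(-0.1337) ≈ 97.68°

97.68°


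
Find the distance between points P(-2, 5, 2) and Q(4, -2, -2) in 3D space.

d = √[(x₂-x₁)² + (y₂-y₁)² + (z₂-z₁)²]
  = √[6² + (-7)² + (-4)²]
  = √[36 + 49 + 16]
  = √101
  ≈ 10.05

10.05


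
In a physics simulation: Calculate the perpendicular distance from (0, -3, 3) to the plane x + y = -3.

distance = |a·x₀ + b·y₀ + c·z₀ - d| / √(a² + b² + c²)
  = |1·0 + 1·(-3) + 0·3 - (-3)| / √(1² + 1² + 0²)
  = |0 - 3 + 0 + 3| / √(1 + 1 + 0)
  = |0| / √2
  = 0 / 1.414
  ≈ 0

0


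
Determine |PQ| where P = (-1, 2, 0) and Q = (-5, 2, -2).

d = √[(x₂-x₁)² + (y₂-y₁)² + (z₂-z₁)²]
  = √[(-4)² + 0² + (-2)²]
  = √[16 + 0 + 4]
  = √20
  ≈ 4.472

4.472


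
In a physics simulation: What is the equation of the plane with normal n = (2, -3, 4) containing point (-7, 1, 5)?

The plane through P with normal n = (a, b, c) satisfies n·(r - P) = 0,
i.e. ax + by + cz = a·x₀ + b·y₀ + c·z₀.
d = 2·(-7) + (-3)·1 + 4·5
  = -14 - 3 + 20
  = 3
Equation: 2x - 3y + 4z = 3

2x - 3y + 4z = 3


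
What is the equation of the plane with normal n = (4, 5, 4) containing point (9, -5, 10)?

The plane through P with normal n = (a, b, c) satisfies n·(r - P) = 0,
i.e. ax + by + cz = a·x₀ + b·y₀ + c·z₀.
d = 4·9 + 5·(-5) + 4·10
  = 36 - 25 + 40
  = 51
Equation: 4x + 5y + 4z = 51

4x + 5y + 4z = 51


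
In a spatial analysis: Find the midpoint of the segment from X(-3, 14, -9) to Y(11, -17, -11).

M = ((x₁+x₂)/2, (y₁+y₂)/2, (z₁+z₂)/2)
  = ((-3 + 11)/2, (14 - 17)/2, (-9 - 11)/2)
  = (8/2, -3/2, -20/2)
  = (4, -1.5, -10)

(4, -1.5, -10)


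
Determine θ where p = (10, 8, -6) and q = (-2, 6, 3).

p·q = 10·(-2) + 8·6 + (-6)·3 = -20 + 48 - 18 = 10
|p| = √(10² + 8² + (-6)²) = √200 ≈ 14.14
|q| = √((-2)² + 6² + 3²) = √49 ≈ 7
cos θ = (p·q)/(|p||q|) = 10/(14.14·7) ≈ 0.101
θ = arccos(0.101) ≈ 84.2°

84.2°


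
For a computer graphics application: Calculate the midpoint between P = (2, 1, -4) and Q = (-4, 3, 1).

M = ((x₁+x₂)/2, (y₁+y₂)/2, (z₁+z₂)/2)
  = ((2 - 4)/2, (1 + 3)/2, (-4 + 1)/2)
  = (-2/2, 4/2, -3/2)
  = (-1, 2, -1.5)

(-1, 2, -1.5)


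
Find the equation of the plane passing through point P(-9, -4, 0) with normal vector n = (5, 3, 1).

The plane through P with normal n = (a, b, c) satisfies n·(r - P) = 0,
i.e. ax + by + cz = a·x₀ + b·y₀ + c·z₀.
d = 5·(-9) + 3·(-4) + 1·0
  = -45 - 12 + 0
  = -57
Equation: 5x + 3y + z = -57

5x + 3y + z = -57


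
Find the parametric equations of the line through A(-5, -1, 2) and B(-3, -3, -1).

Direction vector d = B - A = (-3 + 5, -3 + 1, -1 - 2) = (2, -2, -3)
Parametric form r = A + t·d:
x = -5 + 2t, y = -1 - 2t, z = 2 - 3t

x = -5 + 2t, y = -1 - 2t, z = 2 - 3t


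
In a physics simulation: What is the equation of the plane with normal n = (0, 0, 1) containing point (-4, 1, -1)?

The plane through P with normal n = (a, b, c) satisfies n·(r - P) = 0,
i.e. ax + by + cz = a·x₀ + b·y₀ + c·z₀.
d = 0·(-4) + 0·1 + 1·(-1)
  = 0 + 0 - 1
  = -1
Equation: z = -1

z = -1


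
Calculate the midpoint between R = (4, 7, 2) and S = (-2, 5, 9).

M = ((x₁+x₂)/2, (y₁+y₂)/2, (z₁+z₂)/2)
  = ((4 - 2)/2, (7 + 5)/2, (2 + 9)/2)
  = (2/2, 12/2, 11/2)
  = (1, 6, 5.5)

(1, 6, 5.5)


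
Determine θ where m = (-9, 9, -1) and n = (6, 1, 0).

m·n = (-9)·6 + 9·1 + (-1)·0 = -54 + 9 + 0 = -45
|m| = √((-9)² + 9² + (-1)²) = √163 ≈ 12.77
|n| = √(6² + 1² + 0²) = √37 ≈ 6.083
cos θ = (m·n)/(|m||n|) = -45/(12.77·6.083) ≈ -0.5795
θ = arccos(-0.5795) ≈ 125.4°

125.4°


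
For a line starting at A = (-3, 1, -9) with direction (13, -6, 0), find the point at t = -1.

P(t) = A + t·d
  = (-3 + 13·(-1), 1 + (-6)·(-1), -9 + 0·(-1))
  = (-3 - 13, 1 + 6, -9 + 0)
  = (-16, 7, -9)

(-16, 7, -9)


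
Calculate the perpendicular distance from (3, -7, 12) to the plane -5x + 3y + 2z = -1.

distance = |a·x₀ + b·y₀ + c·z₀ - d| / √(a² + b² + c²)
  = |(-5)·3 + 3·(-7) + 2·12 - (-1)| / √((-5)² + 3² + 2²)
  = |-15 - 21 + 24 + 1| / √(25 + 9 + 4)
  = |-11| / √38
  = 11 / 6.164
  ≈ 1.784

1.784


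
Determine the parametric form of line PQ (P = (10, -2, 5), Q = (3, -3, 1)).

Direction vector d = Q - P = (3 - 10, -3 + 2, 1 - 5) = (-7, -1, -4)
Parametric form r = P + t·d:
x = 10 - 7t, y = -2 - t, z = 5 - 4t

x = 10 - 7t, y = -2 - t, z = 5 - 4t


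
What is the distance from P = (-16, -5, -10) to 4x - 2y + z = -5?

distance = |a·x₀ + b·y₀ + c·z₀ - d| / √(a² + b² + c²)
  = |4·(-16) + (-2)·(-5) + 1·(-10) - (-5)| / √(4² + (-2)² + 1²)
  = |-64 + 10 - 10 + 5| / √(16 + 4 + 1)
  = |-59| / √21
  = 59 / 4.583
  ≈ 12.87

12.87


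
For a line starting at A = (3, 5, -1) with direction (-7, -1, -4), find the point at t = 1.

P(t) = A + t·d
  = (3 + (-7)·1, 5 + (-1)·1, -1 + (-4)·1)
  = (3 - 7, 5 - 1, -1 - 4)
  = (-4, 4, -5)

(-4, 4, -5)


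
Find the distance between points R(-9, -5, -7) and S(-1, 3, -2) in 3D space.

d = √[(x₂-x₁)² + (y₂-y₁)² + (z₂-z₁)²]
  = √[8² + 8² + 5²]
  = √[64 + 64 + 25]
  = √153
  ≈ 12.37

12.37


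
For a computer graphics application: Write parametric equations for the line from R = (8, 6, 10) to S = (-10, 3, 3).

Direction vector d = S - R = (-10 - 8, 3 - 6, 3 - 10) = (-18, -3, -7)
Parametric form r = R + t·d:
x = 8 - 18t, y = 6 - 3t, z = 10 - 7t

x = 8 - 18t, y = 6 - 3t, z = 10 - 7t


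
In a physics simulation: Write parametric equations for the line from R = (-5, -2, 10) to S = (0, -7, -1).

Direction vector d = S - R = (0 + 5, -7 + 2, -1 - 10) = (5, -5, -11)
Parametric form r = R + t·d:
x = -5 + 5t, y = -2 - 5t, z = 10 - 11t

x = -5 + 5t, y = -2 - 5t, z = 10 - 11t


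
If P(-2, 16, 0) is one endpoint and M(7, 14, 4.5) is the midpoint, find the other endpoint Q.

Q = 2M - P
  = (2·7 - (-2), 2·14 - 16, 2·4.5 - 0)
  = (14 + 2, 28 - 16, 9 + 0)
  = (16, 12, 9)

(16, 12, 9)


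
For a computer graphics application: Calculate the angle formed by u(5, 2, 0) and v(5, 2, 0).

u·v = 5·5 + 2·2 + 0·0 = 25 + 4 + 0 = 29
|u| = √(5² + 2² + 0²) = √29 ≈ 5.385
|v| = √(5² + 2² + 0²) = √29 ≈ 5.385
cos θ = (u·v)/(|u||v|) = 29/(5.385·5.385) ≈ 1
θ = arccos(1) ≈ 0°

0°


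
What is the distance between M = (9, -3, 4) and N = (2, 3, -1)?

d = √[(x₂-x₁)² + (y₂-y₁)² + (z₂-z₁)²]
  = √[(-7)² + 6² + (-5)²]
  = √[49 + 36 + 25]
  = √110
  ≈ 10.49

10.49


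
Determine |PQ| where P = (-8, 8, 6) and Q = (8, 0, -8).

d = √[(x₂-x₁)² + (y₂-y₁)² + (z₂-z₁)²]
  = √[16² + (-8)² + (-14)²]
  = √[256 + 64 + 196]
  = √516
  ≈ 22.72

22.72


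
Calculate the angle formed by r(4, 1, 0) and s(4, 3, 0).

r·s = 4·4 + 1·3 + 0·0 = 16 + 3 + 0 = 19
|r| = √(4² + 1² + 0²) = √17 ≈ 4.123
|s| = √(4² + 3² + 0²) = √25 ≈ 5
cos θ = (r·s)/(|r||s|) = 19/(4.123·5) ≈ 0.9216
θ = arccos(0.9216) ≈ 22.83°

22.83°
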